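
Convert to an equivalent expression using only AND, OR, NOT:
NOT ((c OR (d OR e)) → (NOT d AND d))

(c OR (d OR e)) AND NOT (NOT d AND d)
(Negated implication: NOT(A → B) = A AND NOT B)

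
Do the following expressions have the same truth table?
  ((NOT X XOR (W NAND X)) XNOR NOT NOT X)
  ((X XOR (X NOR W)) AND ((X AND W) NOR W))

No. Counterexample: with X=0, W=1, Expression 1 = 1 but Expression 2 = 0.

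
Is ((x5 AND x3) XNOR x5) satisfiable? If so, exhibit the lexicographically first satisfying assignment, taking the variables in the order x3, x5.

x3=0, x5=0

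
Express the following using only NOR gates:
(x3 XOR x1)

((((x3 NOR x1) NOR (x3 NOR x1)) NOR ((x3 NOR x1) NOR (x3 NOR x1))) NOR ((((x3 NOR x3) NOR (x1 NOR x1)) NOR ((x3 NOR x3) NOR (x1 NOR x1))) NOR (((x3 NOR x3) NOR (x1 NOR x1)) NOR ((x3 NOR x3) NOR (x1 NOR x1)))))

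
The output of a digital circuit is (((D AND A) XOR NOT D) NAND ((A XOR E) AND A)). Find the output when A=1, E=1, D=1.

Substituting: (((1 AND 1) XOR NOT 1) NAND ((1 XOR 1) AND 1))
= 1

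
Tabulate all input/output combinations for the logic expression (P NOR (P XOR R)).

P | R | Output
--------------
0 | 0 | 1
0 | 1 | 0
1 | 0 | 0
1 | 1 | 0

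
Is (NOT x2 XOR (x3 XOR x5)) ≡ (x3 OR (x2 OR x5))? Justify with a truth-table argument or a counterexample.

No. Counterexample: with x3=0, x5=0, x2=0, Expression 1 = 1 but Expression 2 = 0.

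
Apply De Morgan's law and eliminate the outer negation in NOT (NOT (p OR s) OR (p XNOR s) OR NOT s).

(p OR s) AND NOT (p XNOR s) AND s
De Morgan's: NOT(OR of terms) = AND of negations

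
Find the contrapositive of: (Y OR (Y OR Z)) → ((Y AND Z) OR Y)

Contrapositive: NOT ((Y AND Z) OR Y) → NOT (Y OR (Y OR Z))
Note: A statement and its contrapositive are logically equivalent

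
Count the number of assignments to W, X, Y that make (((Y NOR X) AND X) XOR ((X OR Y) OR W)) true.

Satisfying assignments: (0,0,1), (0,1,0), (0,1,1), (1,0,0), (1,0,1), (1,1,0), (1,1,1)
Count: 7 out of 8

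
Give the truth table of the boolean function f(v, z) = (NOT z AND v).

v | z | Output
--------------
0 | 0 | 0
0 | 1 | 0
1 | 0 | 1
1 | 1 | 0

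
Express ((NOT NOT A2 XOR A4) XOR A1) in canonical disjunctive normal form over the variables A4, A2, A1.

(NOT A4 AND NOT A2 AND A1) OR (NOT A4 AND A2 AND NOT A1) OR (A4 AND NOT A2 AND NOT A1) OR (A4 AND A2 AND A1)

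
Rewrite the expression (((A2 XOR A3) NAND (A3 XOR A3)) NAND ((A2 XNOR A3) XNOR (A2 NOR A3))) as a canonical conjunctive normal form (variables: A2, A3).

(A2 OR A3) AND (A2 OR NOT A3) AND (NOT A2 OR A3)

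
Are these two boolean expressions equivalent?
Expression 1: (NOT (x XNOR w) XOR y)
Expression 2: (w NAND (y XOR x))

No. Counterexample: with y=0, x=0, w=0, Expression 1 = 0 but Expression 2 = 1.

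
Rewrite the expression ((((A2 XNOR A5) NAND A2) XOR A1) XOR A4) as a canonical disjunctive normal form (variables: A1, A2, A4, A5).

(NOT A1 AND NOT A2 AND NOT A4 AND NOT A5) OR (NOT A1 AND NOT A2 AND NOT A4 AND A5) OR (NOT A1 AND A2 AND NOT A4 AND NOT A5) OR (NOT A1 AND A2 AND A4 AND A5) OR (A1 AND NOT A2 AND A4 AND NOT A5) OR (A1 AND NOT A2 AND A4 AND A5) OR (A1 AND A2 AND NOT A4 AND A5) OR (A1 AND A2 AND A4 AND NOT A5)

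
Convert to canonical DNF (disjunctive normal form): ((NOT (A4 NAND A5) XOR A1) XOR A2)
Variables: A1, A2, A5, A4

(NOT A1 AND NOT A2 AND A5 AND A4) OR (NOT A1 AND A2 AND NOT A5 AND NOT A4) OR (NOT A1 AND A2 AND NOT A5 AND A4) OR (NOT A1 AND A2 AND A5 AND NOT A4) OR (A1 AND NOT A2 AND NOT A5 AND NOT A4) OR (A1 AND NOT A2 AND NOT A5 AND A4) OR (A1 AND NOT A2 AND A5 AND NOT A4) OR (A1 AND A2 AND A5 AND A4)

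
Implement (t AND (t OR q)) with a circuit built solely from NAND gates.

((t NAND ((t NAND t) NAND (q NAND q))) NAND (t NAND ((t NAND t) NAND (q NAND q))))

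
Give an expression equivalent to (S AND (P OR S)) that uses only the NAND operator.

((S NAND ((P NAND P) NAND (S NAND S))) NAND (S NAND ((P NAND P) NAND (S NAND S))))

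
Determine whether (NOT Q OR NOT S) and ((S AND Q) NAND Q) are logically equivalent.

Yes, they are equivalent — the two output columns agree on all 4 assignments:
Q | S | Expression 1 | Expression 2
-----------------------------------
0 | 0 | 1 | 1
0 | 1 | 1 | 1
1 | 0 | 1 | 1
1 | 1 | 0 | 0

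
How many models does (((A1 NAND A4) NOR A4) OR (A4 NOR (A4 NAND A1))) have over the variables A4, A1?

No assignment satisfies the expression.
Count: 0 out of 4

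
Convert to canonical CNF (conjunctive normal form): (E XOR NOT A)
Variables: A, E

(A OR NOT E) AND (NOT A OR E)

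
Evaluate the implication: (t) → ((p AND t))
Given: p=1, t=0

Antecedent (t) = 0; consequent ((p AND t)) = 0.
0 → 0 = 1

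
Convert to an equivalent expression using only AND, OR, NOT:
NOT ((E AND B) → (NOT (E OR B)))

(E AND B) AND (E OR B)
(Negated implication: NOT(A → B) = A AND NOT B)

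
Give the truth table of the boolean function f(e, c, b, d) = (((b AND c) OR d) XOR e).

e | c | b | d | Output
----------------------
0 | 0 | 0 | 0 | 0
0 | 0 | 0 | 1 | 1
0 | 0 | 1 | 0 | 0
0 | 0 | 1 | 1 | 1
0 | 1 | 0 | 0 | 0
0 | 1 | 0 | 1 | 1
0 | 1 | 1 | 0 | 1
0 | 1 | 1 | 1 | 1
1 | 0 | 0 | 0 | 1
1 | 0 | 0 | 1 | 0
1 | 0 | 1 | 0 | 1
1 | 0 | 1 | 1 | 0
1 | 1 | 0 | 0 | 1
1 | 1 | 0 | 1 | 0
1 | 1 | 1 | 0 | 0
1 | 1 | 1 | 1 | 0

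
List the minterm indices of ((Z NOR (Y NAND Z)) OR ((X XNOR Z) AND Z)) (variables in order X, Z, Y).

Σm(6, 7) = (X AND Z AND NOT Y) OR (X AND Z AND Y)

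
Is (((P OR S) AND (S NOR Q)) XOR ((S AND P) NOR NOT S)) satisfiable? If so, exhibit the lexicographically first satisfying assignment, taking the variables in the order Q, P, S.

Q=0, P=0, S=1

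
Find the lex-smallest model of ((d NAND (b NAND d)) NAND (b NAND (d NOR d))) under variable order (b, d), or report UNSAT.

b=0, d=1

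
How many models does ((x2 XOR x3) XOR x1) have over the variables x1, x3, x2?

Satisfying assignments: (0,0,1), (0,1,0), (1,0,0), (1,1,1)
Count: 4 out of 8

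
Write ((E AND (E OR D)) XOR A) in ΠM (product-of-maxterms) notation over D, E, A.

ΠM(0, 3, 4, 7) = (D OR E OR A) AND (D OR NOT E OR NOT A) AND (NOT D OR E OR A) AND (NOT D OR NOT E OR NOT A)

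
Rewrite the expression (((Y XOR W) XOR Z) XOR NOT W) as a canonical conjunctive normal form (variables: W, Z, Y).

(W OR Z OR NOT Y) AND (W OR NOT Z OR Y) AND (NOT W OR Z OR NOT Y) AND (NOT W OR NOT Z OR Y)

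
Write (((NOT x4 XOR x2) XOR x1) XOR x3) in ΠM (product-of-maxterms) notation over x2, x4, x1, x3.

ΠM(1, 2, 4, 7, 8, 11, 13, 14) = (x2 OR x4 OR x1 OR NOT x3) AND (x2 OR x4 OR NOT x1 OR x3) AND (x2 OR NOT x4 OR x1 OR x3) AND (x2 OR NOT x4 OR NOT x1 OR NOT x3) AND (NOT x2 OR x4 OR x1 OR x3) AND (NOT x2 OR x4 OR NOT x1 OR NOT x3) AND (NOT x2 OR NOT x4 OR x1 OR NOT x3) AND (NOT x2 OR NOT x4 OR NOT x1 OR x3)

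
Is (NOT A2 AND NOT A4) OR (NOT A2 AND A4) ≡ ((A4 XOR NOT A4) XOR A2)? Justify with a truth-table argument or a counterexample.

Yes, they are equivalent — the two output columns agree on all 4 assignments:
A2 | A4 | Expression 1 | Expression 2
-------------------------------------
0 | 0 | 1 | 1
0 | 1 | 1 | 1
1 | 0 | 0 | 0
1 | 1 | 0 | 0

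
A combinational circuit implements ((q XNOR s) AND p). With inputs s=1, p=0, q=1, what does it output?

Substituting: ((1 XNOR 1) AND 0)
= 0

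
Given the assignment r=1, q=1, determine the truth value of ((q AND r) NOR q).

Substituting: ((1 AND 1) NOR 1)
= 0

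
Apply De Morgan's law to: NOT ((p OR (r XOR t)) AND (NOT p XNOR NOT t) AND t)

NOT (p OR (r XOR t)) OR NOT (NOT p XNOR NOT t) OR NOT t
De Morgan's: NOT(AND of terms) = OR of negations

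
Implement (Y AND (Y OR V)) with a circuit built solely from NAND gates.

((Y NAND ((Y NAND Y) NAND (V NAND V))) NAND (Y NAND ((Y NAND Y) NAND (V NAND V))))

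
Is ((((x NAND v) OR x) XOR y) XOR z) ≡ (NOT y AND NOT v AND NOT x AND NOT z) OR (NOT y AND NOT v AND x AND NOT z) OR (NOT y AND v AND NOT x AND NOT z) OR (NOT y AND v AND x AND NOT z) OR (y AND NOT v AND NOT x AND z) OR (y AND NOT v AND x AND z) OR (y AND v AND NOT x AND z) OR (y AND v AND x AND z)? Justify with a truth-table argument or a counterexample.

Yes, they are equivalent — the two output columns agree on all 16 assignments:
y | v | x | z | Expression 1 | Expression 2
-------------------------------------------
0 | 0 | 0 | 0 | 1 | 1
0 | 0 | 0 | 1 | 0 | 0
0 | 0 | 1 | 0 | 1 | 1
0 | 0 | 1 | 1 | 0 | 0
0 | 1 | 0 | 0 | 1 | 1
0 | 1 | 0 | 1 | 0 | 0
0 | 1 | 1 | 0 | 1 | 1
0 | 1 | 1 | 1 | 0 | 0
1 | 0 | 0 | 0 | 0 | 0
1 | 0 | 0 | 1 | 1 | 1
1 | 0 | 1 | 0 | 0 | 0
1 | 0 | 1 | 1 | 1 | 1
1 | 1 | 0 | 0 | 0 | 0
1 | 1 | 0 | 1 | 1 | 1
1 | 1 | 1 | 0 | 0 | 0
1 | 1 | 1 | 1 | 1 | 1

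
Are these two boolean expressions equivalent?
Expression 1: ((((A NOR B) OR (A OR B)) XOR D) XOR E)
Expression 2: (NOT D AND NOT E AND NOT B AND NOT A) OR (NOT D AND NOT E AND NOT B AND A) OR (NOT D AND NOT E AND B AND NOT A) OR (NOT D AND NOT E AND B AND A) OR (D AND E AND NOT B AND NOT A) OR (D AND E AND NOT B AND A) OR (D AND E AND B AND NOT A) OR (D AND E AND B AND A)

Yes, they are equivalent — the two output columns agree on all 16 assignments:
D | E | B | A | Expression 1 | Expression 2
-------------------------------------------
0 | 0 | 0 | 0 | 1 | 1
0 | 0 | 0 | 1 | 1 | 1
0 | 0 | 1 | 0 | 1 | 1
0 | 0 | 1 | 1 | 1 | 1
0 | 1 | 0 | 0 | 0 | 0
0 | 1 | 0 | 1 | 0 | 0
0 | 1 | 1 | 0 | 0 | 0
0 | 1 | 1 | 1 | 0 | 0
1 | 0 | 0 | 0 | 0 | 0
1 | 0 | 0 | 1 | 0 | 0
1 | 0 | 1 | 0 | 0 | 0
1 | 0 | 1 | 1 | 0 | 0
1 | 1 | 0 | 0 | 1 | 1
1 | 1 | 0 | 1 | 1 | 1
1 | 1 | 1 | 0 | 1 | 1
1 | 1 | 1 | 1 | 1 | 1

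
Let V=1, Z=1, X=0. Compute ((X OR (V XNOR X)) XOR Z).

Substituting: ((0 OR (1 XNOR 0)) XOR 1)
= 1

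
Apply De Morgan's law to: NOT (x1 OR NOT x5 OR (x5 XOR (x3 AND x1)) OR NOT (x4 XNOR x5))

NOT x1 AND x5 AND NOT (x5 XOR (x3 AND x1)) AND (x4 XNOR x5)
De Morgan's: NOT(OR of terms) = AND of negations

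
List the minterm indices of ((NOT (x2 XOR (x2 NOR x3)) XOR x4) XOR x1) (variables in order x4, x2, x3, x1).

Σm(1, 2, 5, 7, 8, 11, 12, 14) = (NOT x4 AND NOT x2 AND NOT x3 AND x1) OR (NOT x4 AND NOT x2 AND x3 AND NOT x1) OR (NOT x4 AND x2 AND NOT x3 AND x1) OR (NOT x4 AND x2 AND x3 AND x1) OR (x4 AND NOT x2 AND NOT x3 AND NOT x1) OR (x4 AND NOT x2 AND x3 AND x1) OR (x4 AND x2 AND NOT x3 AND NOT x1) OR (x4 AND x2 AND x3 AND NOT x1)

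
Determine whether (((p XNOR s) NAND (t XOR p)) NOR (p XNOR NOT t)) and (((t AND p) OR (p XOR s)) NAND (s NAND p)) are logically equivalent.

No. Counterexample: with s=0, t=0, p=0, Expression 1 = 0 but Expression 2 = 1.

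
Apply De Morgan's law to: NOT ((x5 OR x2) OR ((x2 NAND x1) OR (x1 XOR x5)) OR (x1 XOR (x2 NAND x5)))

NOT (x5 OR x2) AND NOT ((x2 NAND x1) OR (x1 XOR x5)) AND NOT (x1 XOR (x2 NAND x5))
De Morgan's: NOT(OR of terms) = AND of negations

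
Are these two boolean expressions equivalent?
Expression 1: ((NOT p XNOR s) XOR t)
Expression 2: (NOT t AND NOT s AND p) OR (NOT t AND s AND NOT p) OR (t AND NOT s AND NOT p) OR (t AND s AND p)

Yes, they are equivalent — the two output columns agree on all 8 assignments:
t | s | p | Expression 1 | Expression 2
---------------------------------------
0 | 0 | 0 | 0 | 0
0 | 0 | 1 | 1 | 1
0 | 1 | 0 | 1 | 1
0 | 1 | 1 | 0 | 0
1 | 0 | 0 | 1 | 1
1 | 0 | 1 | 0 | 0
1 | 1 | 0 | 0 | 0
1 | 1 | 1 | 1 | 1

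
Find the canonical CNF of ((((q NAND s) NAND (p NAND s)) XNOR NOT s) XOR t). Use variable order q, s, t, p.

(q OR s OR t OR p) AND (q OR s OR t OR NOT p) AND (q OR NOT s OR t OR NOT p) AND (q OR NOT s OR NOT t OR p) AND (NOT q OR s OR t OR p) AND (NOT q OR s OR t OR NOT p) AND (NOT q OR NOT s OR t OR p) AND (NOT q OR NOT s OR t OR NOT p)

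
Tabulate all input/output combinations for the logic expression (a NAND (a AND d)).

d | a | Output
--------------
0 | 0 | 1
0 | 1 | 1
1 | 0 | 1
1 | 1 | 0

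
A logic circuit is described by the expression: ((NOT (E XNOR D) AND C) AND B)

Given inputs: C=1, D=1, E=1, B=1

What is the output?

Substituting: ((NOT (1 XNOR 1) AND 1) AND 1)
= 0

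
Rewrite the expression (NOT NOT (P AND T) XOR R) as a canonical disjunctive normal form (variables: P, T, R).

(NOT P AND NOT T AND R) OR (NOT P AND T AND R) OR (P AND NOT T AND R) OR (P AND T AND NOT R)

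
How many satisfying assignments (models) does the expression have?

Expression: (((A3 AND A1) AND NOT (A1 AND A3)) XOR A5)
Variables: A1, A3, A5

Satisfying assignments: (0,0,1), (0,1,1), (1,0,1), (1,1,1)
Count: 4 out of 8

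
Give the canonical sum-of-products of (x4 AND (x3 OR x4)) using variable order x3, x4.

Σm(1, 3) = (NOT x3 AND x4) OR (x3 AND x4)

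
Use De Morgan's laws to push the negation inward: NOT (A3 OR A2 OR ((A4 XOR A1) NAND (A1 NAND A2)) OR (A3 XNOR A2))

NOT A3 AND NOT A2 AND NOT ((A4 XOR A1) NAND (A1 NAND A2)) AND NOT (A3 XNOR A2)
De Morgan's: NOT(OR of terms) = AND of negations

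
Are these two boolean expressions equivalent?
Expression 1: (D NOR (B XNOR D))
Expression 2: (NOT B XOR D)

No. Counterexample: with D=0, B=0, Expression 1 = 0 but Expression 2 = 1.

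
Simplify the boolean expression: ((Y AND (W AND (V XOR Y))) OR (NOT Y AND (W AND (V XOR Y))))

By distribution ((E AND v) OR (E AND NOT v) = E):
= (W AND (V XOR Y))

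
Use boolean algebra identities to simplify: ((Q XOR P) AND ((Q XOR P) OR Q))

By absorption (E AND (E OR v) = E):
= (Q XOR P)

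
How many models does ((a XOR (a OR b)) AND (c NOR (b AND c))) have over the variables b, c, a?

Satisfying assignments: (1,0,0)
Count: 1 out of 8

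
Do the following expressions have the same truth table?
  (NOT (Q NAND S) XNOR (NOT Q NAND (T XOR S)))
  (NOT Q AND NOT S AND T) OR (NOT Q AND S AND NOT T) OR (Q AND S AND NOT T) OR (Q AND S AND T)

Yes, they are equivalent — the two output columns agree on all 8 assignments:
Q | S | T | Expression 1 | Expression 2
---------------------------------------
0 | 0 | 0 | 0 | 0
0 | 0 | 1 | 1 | 1
0 | 1 | 0 | 1 | 1
0 | 1 | 1 | 0 | 0
1 | 0 | 0 | 0 | 0
1 | 0 | 1 | 0 | 0
1 | 1 | 0 | 1 | 1
1 | 1 | 1 | 1 | 1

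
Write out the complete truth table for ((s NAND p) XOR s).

s | p | Output
--------------
0 | 0 | 1
0 | 1 | 1
1 | 0 | 0
1 | 1 | 1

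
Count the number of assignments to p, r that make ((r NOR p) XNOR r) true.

Satisfying assignments: (1,0)
Count: 1 out of 4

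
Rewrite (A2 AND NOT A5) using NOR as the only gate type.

((A2 NOR A2) NOR ((A5 NOR A5) NOR (A5 NOR A5)))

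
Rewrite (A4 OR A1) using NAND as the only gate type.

((A4 NAND A4) NAND (A1 NAND A1))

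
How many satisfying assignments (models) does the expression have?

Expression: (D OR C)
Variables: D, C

Satisfying assignments: (0,1), (1,0), (1,1)
Count: 3 out of 4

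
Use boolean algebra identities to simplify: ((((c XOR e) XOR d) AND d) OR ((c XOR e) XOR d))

By absorption (E OR (E AND v) = E):
= ((c XOR e) XOR d)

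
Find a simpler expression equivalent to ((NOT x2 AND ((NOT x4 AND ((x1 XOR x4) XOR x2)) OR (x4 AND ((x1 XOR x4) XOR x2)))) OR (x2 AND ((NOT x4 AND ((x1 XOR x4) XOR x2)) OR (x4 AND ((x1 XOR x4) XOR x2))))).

By distribution ((E AND v) OR (E AND NOT v) = E) then distribution ((E AND v) OR (E AND NOT v) = E):
= ((x1 XOR x4) XOR x2)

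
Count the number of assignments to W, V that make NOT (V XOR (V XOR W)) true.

Satisfying assignments: (0,0), (0,1)
Count: 2 out of 4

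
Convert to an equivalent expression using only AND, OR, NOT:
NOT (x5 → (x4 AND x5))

x5 AND NOT (x4 AND x5)
(Negated implication: NOT(A → B) = A AND NOT B)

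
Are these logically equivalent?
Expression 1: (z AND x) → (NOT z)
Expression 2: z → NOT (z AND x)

Yes, Contrapositive is always equivalent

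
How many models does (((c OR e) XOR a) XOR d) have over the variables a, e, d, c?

Satisfying assignments: (0,0,0,1), (0,0,1,0), (0,1,0,0), (0,1,0,1), (1,0,0,0), (1,0,1,1), (1,1,1,0), (1,1,1,1)
Count: 8 out of 16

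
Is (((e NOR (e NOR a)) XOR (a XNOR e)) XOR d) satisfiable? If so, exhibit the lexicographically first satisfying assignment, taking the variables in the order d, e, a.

d=0, e=0, a=0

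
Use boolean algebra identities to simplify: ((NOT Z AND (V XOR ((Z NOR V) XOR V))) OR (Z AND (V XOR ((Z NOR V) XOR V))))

By distribution ((E AND v) OR (E AND NOT v) = E) then XOR self-cancellation ((E XOR v) XOR v = E):
= (Z NOR V)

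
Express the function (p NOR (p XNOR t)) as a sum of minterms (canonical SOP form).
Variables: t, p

Σm(2) = (t AND NOT p)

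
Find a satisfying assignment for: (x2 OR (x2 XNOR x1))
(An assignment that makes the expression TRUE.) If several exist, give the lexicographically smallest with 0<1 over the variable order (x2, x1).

x2=0, x1=0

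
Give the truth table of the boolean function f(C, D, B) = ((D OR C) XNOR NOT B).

C | D | B | Output
------------------
0 | 0 | 0 | 0
0 | 0 | 1 | 1
0 | 1 | 0 | 1
0 | 1 | 1 | 0
1 | 0 | 0 | 1
1 | 0 | 1 | 0
1 | 1 | 0 | 1
1 | 1 | 1 | 0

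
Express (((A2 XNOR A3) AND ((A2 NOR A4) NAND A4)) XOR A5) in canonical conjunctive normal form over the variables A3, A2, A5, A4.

(A3 OR A2 OR NOT A5 OR A4) AND (A3 OR A2 OR NOT A5 OR NOT A4) AND (A3 OR NOT A2 OR A5 OR A4) AND (A3 OR NOT A2 OR A5 OR NOT A4) AND (NOT A3 OR A2 OR A5 OR A4) AND (NOT A3 OR A2 OR A5 OR NOT A4) AND (NOT A3 OR NOT A2 OR NOT A5 OR A4) AND (NOT A3 OR NOT A2 OR NOT A5 OR NOT A4)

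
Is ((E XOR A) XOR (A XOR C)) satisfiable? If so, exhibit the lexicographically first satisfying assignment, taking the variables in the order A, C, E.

A=0, C=0, E=1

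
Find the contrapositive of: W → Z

Contrapositive: NOT Z → NOT W
Note: A statement and its contrapositive are logically equivalent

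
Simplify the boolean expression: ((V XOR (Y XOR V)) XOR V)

By XOR self-cancellation ((E XOR v) XOR v = E):
= (Y XOR V)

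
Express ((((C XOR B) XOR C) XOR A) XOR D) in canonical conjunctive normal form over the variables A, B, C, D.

(A OR B OR C OR D) AND (A OR B OR NOT C OR D) AND (A OR NOT B OR C OR NOT D) AND (A OR NOT B OR NOT C OR NOT D) AND (NOT A OR B OR C OR NOT D) AND (NOT A OR B OR NOT C OR NOT D) AND (NOT A OR NOT B OR C OR D) AND (NOT A OR NOT B OR NOT C OR D)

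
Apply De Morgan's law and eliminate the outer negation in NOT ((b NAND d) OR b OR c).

NOT (b NAND d) AND NOT b AND NOT c
De Morgan's: NOT(OR of terms) = AND of negations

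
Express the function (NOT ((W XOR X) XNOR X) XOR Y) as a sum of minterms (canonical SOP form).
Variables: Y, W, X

Σm(2, 3, 4, 5) = (NOT Y AND W AND NOT X) OR (NOT Y AND W AND X) OR (Y AND NOT W AND NOT X) OR (Y AND NOT W AND X)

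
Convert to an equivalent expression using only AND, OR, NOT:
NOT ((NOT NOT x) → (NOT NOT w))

(NOT NOT x) AND NOT w
(Negated implication: NOT(A → B) = A AND NOT B)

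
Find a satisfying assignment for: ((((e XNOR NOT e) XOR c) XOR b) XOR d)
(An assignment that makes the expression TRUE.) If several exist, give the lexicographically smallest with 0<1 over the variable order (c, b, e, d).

c=0, b=0, e=0, d=1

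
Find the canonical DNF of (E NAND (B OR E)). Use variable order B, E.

(NOT B AND NOT E) OR (B AND NOT E)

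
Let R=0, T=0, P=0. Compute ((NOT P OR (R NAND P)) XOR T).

Substituting: ((NOT 0 OR (0 NAND 0)) XOR 0)
= 1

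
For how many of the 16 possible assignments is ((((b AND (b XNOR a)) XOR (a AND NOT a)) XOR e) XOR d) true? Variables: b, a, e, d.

Satisfying assignments: (0,0,0,1), (0,0,1,0), (0,1,0,1), (0,1,1,0), (1,0,0,1), (1,0,1,0), (1,1,0,0), (1,1,1,1)
Count: 8 out of 16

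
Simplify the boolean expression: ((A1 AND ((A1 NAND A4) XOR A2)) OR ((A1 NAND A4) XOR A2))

By absorption (E OR (E AND v) = E):
= ((A1 NAND A4) XOR A2)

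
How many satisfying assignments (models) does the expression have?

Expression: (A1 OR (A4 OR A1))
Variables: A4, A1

Satisfying assignments: (0,1), (1,0), (1,1)
Count: 3 out of 4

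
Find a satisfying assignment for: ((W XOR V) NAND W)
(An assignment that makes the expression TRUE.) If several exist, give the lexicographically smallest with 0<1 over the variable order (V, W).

V=0, W=0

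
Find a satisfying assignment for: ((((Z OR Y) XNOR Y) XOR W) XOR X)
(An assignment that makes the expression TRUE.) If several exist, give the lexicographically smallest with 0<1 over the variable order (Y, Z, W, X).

Y=0, Z=0, W=0, X=0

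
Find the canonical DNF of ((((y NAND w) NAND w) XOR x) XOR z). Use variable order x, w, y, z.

(NOT x AND NOT w AND NOT y AND NOT z) OR (NOT x AND NOT w AND y AND NOT z) OR (NOT x AND w AND NOT y AND z) OR (NOT x AND w AND y AND NOT z) OR (x AND NOT w AND NOT y AND z) OR (x AND NOT w AND y AND z) OR (x AND w AND NOT y AND NOT z) OR (x AND w AND y AND z)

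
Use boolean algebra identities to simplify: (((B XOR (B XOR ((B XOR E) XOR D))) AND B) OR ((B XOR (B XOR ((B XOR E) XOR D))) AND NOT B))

By distribution ((E AND v) OR (E AND NOT v) = E) then XOR self-cancellation ((E XOR v) XOR v = E):
= ((B XOR E) XOR D)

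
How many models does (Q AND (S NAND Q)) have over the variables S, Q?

Satisfying assignments: (0,1)
Count: 1 out of 4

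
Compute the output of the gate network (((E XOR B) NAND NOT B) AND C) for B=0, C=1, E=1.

Substituting: (((1 XOR 0) NAND NOT 0) AND 1)
= 0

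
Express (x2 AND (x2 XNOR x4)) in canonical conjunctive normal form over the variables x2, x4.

(x2 OR x4) AND (x2 OR NOT x4) AND (NOT x2 OR x4)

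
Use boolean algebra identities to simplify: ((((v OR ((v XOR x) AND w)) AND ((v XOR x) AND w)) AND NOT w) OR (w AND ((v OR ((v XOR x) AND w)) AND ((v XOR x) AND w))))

By distribution ((E AND v) OR (E AND NOT v) = E) then absorption (E AND (E OR v) = E):
= ((v XOR x) AND w)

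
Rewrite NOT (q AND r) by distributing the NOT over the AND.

NOT q OR NOT r
De Morgan's: NOT(AND of terms) = OR of negations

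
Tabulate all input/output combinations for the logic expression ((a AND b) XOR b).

b | a | Output
--------------
0 | 0 | 0
0 | 1 | 0
1 | 0 | 1
1 | 1 | 0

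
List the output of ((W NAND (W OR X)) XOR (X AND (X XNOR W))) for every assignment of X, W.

X | W | Output
--------------
0 | 0 | 1
0 | 1 | 0
1 | 0 | 1
1 | 1 | 1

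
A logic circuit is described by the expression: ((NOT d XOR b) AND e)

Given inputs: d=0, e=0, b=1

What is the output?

Substituting: ((NOT 0 XOR 1) AND 0)
= 0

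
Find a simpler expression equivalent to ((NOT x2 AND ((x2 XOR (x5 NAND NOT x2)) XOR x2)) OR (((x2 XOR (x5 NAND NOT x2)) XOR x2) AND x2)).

By distribution ((E AND v) OR (E AND NOT v) = E) then XOR self-cancellation ((E XOR v) XOR v = E):
= (x5 NAND NOT x2)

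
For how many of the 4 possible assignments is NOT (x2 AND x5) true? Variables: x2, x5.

Satisfying assignments: (0,0), (0,1), (1,0)
Count: 3 out of 4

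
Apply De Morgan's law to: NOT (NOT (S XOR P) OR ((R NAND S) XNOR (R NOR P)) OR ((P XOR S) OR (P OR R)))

(S XOR P) AND NOT ((R NAND S) XNOR (R NOR P)) AND NOT ((P XOR S) OR (P OR R))
De Morgan's: NOT(OR of terms) = AND of negations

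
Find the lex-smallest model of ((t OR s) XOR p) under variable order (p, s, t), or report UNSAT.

p=0, s=0, t=1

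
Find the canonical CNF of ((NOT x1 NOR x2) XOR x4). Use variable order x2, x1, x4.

(x2 OR x1 OR x4) AND (x2 OR NOT x1 OR NOT x4) AND (NOT x2 OR x1 OR x4) AND (NOT x2 OR NOT x1 OR x4)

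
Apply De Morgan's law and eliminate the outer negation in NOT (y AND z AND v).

NOT y OR NOT z OR NOT v
De Morgan's: NOT(AND of terms) = OR of negations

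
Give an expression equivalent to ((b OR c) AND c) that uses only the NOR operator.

((((b NOR c) NOR (b NOR c)) NOR ((b NOR c) NOR (b NOR c))) NOR (c NOR c))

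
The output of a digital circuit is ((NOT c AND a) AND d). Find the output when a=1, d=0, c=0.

Substituting: ((NOT 0 AND 1) AND 0)
= 0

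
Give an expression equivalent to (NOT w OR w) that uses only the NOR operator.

(((w NOR w) NOR w) NOR ((w NOR w) NOR w))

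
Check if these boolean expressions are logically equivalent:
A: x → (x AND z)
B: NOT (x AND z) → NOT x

Yes, Contrapositive is always equivalent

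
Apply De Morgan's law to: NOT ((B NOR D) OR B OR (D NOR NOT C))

NOT (B NOR D) AND NOT B AND NOT (D NOR NOT C)
De Morgan's: NOT(OR of terms) = AND of negations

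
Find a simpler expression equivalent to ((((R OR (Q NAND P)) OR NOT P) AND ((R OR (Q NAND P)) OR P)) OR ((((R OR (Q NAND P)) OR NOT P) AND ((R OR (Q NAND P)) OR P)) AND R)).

By absorption (E OR (E AND v) = E) then distribution ((E OR v) AND (E OR NOT v) = E):
= (R OR (Q NAND P))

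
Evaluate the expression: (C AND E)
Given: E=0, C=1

Substituting: (1 AND 0)
= 0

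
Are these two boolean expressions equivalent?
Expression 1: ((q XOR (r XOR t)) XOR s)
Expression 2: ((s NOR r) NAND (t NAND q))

No. Counterexample: with t=0, r=0, q=1, s=0, Expression 1 = 1 but Expression 2 = 0.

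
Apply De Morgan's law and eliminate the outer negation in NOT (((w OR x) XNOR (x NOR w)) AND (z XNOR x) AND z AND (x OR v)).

NOT ((w OR x) XNOR (x NOR w)) OR NOT (z XNOR x) OR NOT z OR NOT (x OR v)
De Morgan's: NOT(AND of terms) = OR of negations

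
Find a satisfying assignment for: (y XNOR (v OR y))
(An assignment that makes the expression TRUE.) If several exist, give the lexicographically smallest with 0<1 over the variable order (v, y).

v=0, y=0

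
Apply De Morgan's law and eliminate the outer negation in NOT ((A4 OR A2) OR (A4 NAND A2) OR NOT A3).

NOT (A4 OR A2) AND NOT (A4 NAND A2) AND A3
De Morgan's: NOT(OR of terms) = AND of negations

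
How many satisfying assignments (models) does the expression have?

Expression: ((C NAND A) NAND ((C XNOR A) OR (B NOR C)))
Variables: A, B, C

Satisfying assignments: (0,0,1), (0,1,1), (1,0,1), (1,1,0), (1,1,1)
Count: 5 out of 8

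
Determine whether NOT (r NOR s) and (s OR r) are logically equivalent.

Yes, they are equivalent — the two output columns agree on all 4 assignments:
s | r | Expression 1 | Expression 2
-----------------------------------
0 | 0 | 0 | 0
0 | 1 | 1 | 1
1 | 0 | 1 | 1
1 | 1 | 1 | 1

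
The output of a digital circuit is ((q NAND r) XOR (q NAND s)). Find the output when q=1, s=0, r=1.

Substituting: ((1 NAND 1) XOR (1 NAND 0))
= 1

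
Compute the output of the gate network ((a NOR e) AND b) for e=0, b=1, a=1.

Substituting: ((1 NOR 0) AND 1)
= 0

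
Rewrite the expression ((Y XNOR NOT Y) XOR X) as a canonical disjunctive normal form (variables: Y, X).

(NOT Y AND X) OR (Y AND X)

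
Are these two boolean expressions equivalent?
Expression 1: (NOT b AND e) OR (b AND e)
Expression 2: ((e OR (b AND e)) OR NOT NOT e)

Yes, they are equivalent — the two output columns agree on all 4 assignments:
b | e | Expression 1 | Expression 2
-----------------------------------
0 | 0 | 0 | 0
0 | 1 | 1 | 1
1 | 0 | 0 | 0
1 | 1 | 1 | 1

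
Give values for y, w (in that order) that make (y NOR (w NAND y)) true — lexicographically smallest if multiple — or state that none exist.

UNSATISFIABLE - no assignment makes this expression true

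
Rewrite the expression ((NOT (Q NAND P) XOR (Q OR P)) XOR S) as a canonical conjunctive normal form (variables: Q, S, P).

(Q OR S OR P) AND (Q OR NOT S OR NOT P) AND (NOT Q OR S OR NOT P) AND (NOT Q OR NOT S OR P)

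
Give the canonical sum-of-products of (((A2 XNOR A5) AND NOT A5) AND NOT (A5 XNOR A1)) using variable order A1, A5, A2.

Σm(4) = (A1 AND NOT A5 AND NOT A2)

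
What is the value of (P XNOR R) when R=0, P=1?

Substituting: (1 XNOR 0)
= 0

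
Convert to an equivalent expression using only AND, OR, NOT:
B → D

NOT B OR D
(Implication elimination: A → B = NOT A OR B)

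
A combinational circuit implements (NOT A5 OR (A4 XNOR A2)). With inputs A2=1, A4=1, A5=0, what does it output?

Substituting: (NOT 0 OR (1 XNOR 1))
= 1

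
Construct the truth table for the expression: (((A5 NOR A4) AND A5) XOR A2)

A5 | A2 | A4 | Output
---------------------
0 | 0 | 0 | 0
0 | 0 | 1 | 0
0 | 1 | 0 | 1
0 | 1 | 1 | 1
1 | 0 | 0 | 0
1 | 0 | 1 | 0
1 | 1 | 0 | 1
1 | 1 | 1 | 1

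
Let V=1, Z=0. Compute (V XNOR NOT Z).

Substituting: (1 XNOR NOT 0)
= 1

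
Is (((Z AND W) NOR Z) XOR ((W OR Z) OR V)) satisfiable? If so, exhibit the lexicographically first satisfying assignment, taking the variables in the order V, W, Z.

V=0, W=0, Z=0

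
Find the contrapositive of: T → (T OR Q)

Contrapositive: NOT (T OR Q) → NOT T
Note: A statement and its contrapositive are logically equivalent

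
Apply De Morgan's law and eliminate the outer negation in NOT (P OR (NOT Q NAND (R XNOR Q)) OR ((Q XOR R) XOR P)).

NOT P AND NOT (NOT Q NAND (R XNOR Q)) AND NOT ((Q XOR R) XOR P)
De Morgan's: NOT(OR of terms) = AND of negations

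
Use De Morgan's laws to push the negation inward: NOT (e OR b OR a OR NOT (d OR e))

NOT e AND NOT b AND NOT a AND (d OR e)
De Morgan's: NOT(OR of terms) = AND of negations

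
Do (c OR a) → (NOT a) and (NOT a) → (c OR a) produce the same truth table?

No, Converse is not equivalent to original (counterexample: a=0, c=0)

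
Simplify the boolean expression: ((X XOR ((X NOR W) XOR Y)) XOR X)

By XOR self-cancellation ((E XOR v) XOR v = E):
= ((X NOR W) XOR Y)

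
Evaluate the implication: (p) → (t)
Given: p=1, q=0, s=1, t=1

Antecedent (p) = 1; consequent (t) = 1.
1 → 1 = 1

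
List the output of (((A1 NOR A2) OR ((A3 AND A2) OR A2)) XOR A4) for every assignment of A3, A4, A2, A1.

A3 | A4 | A2 | A1 | Output
--------------------------
0 | 0 | 0 | 0 | 1
0 | 0 | 0 | 1 | 0
0 | 0 | 1 | 0 | 1
0 | 0 | 1 | 1 | 1
0 | 1 | 0 | 0 | 0
0 | 1 | 0 | 1 | 1
0 | 1 | 1 | 0 | 0
0 | 1 | 1 | 1 | 0
1 | 0 | 0 | 0 | 1
1 | 0 | 0 | 1 | 0
1 | 0 | 1 | 0 | 1
1 | 0 | 1 | 1 | 1
1 | 1 | 0 | 0 | 0
1 | 1 | 0 | 1 | 1
1 | 1 | 1 | 0 | 0
1 | 1 | 1 | 1 | 0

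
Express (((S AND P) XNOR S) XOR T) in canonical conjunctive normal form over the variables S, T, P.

(S OR NOT T OR P) AND (S OR NOT T OR NOT P) AND (NOT S OR T OR P) AND (NOT S OR NOT T OR NOT P)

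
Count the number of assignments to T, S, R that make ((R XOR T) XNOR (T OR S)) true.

Satisfying assignments: (0,0,0), (0,1,1), (1,0,0), (1,1,0)
Count: 4 out of 8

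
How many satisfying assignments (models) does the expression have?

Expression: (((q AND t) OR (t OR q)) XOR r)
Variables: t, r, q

Satisfying assignments: (0,0,1), (0,1,0), (1,0,0), (1,0,1)
Count: 4 out of 8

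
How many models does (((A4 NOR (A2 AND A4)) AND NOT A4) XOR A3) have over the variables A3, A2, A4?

Satisfying assignments: (0,0,0), (0,1,0), (1,0,1), (1,1,1)
Count: 4 out of 8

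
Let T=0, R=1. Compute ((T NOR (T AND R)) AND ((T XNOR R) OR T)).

Substituting: ((0 NOR (0 AND 1)) AND ((0 XNOR 1) OR 0))
= 0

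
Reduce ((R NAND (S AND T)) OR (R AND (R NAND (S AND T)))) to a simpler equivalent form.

By absorption (E OR (E AND v) = E):
= (R NAND (S AND T))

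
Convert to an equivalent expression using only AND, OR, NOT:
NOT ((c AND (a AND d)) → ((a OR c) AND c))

(c AND (a AND d)) AND NOT ((a OR c) AND c)
(Negated implication: NOT(A → B) = A AND NOT B)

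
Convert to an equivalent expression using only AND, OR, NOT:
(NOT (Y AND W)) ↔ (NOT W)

((NOT (Y AND W)) AND (NOT W)) OR ((Y AND W) AND W)
(Biconditional = both true or both false)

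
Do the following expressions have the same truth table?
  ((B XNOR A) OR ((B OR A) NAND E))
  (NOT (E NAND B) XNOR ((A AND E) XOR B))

No. Counterexample: with E=0, A=0, B=1, Expression 1 = 1 but Expression 2 = 0.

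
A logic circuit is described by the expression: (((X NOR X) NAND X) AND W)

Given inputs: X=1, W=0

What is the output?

Substituting: (((1 NOR 1) NAND 1) AND 0)
= 0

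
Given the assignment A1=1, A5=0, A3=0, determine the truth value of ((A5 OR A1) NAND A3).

Substituting: ((0 OR 1) NAND 0)
= 1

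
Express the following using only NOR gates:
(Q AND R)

((Q NOR Q) NOR (R NOR R))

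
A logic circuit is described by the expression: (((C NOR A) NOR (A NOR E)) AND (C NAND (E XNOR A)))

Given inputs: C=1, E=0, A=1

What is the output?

Substituting: (((1 NOR 1) NOR (1 NOR 0)) AND (1 NAND (0 XNOR 1)))
= 1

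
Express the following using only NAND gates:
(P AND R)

((P NAND R) NAND (P NAND R))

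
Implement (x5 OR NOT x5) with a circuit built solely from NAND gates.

((x5 NAND x5) NAND ((x5 NAND x5) NAND (x5 NAND x5)))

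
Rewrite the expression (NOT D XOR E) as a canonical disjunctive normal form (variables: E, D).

(NOT E AND NOT D) OR (E AND D)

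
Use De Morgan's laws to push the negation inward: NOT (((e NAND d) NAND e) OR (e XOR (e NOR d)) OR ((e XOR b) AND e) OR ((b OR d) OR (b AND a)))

NOT ((e NAND d) NAND e) AND NOT (e XOR (e NOR d)) AND NOT ((e XOR b) AND e) AND NOT ((b OR d) OR (b AND a))
De Morgan's: NOT(OR of terms) = AND of negations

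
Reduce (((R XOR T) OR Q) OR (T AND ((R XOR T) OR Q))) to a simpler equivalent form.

By absorption (E OR (E AND v) = E):
= ((R XOR T) OR Q)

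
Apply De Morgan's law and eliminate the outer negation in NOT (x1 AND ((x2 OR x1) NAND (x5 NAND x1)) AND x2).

NOT x1 OR NOT ((x2 OR x1) NAND (x5 NAND x1)) OR NOT x2
De Morgan's: NOT(AND of terms) = OR of negations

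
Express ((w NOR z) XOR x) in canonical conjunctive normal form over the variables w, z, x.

(w OR z OR NOT x) AND (w OR NOT z OR x) AND (NOT w OR z OR x) AND (NOT w OR NOT z OR x)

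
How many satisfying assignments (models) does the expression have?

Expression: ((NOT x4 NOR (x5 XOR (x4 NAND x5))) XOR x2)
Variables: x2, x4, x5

Satisfying assignments: (1,0,0), (1,0,1), (1,1,0), (1,1,1)
Count: 4 out of 8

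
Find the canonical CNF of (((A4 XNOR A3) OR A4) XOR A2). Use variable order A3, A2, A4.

(A3 OR NOT A2 OR A4) AND (A3 OR NOT A2 OR NOT A4) AND (NOT A3 OR A2 OR A4) AND (NOT A3 OR NOT A2 OR NOT A4)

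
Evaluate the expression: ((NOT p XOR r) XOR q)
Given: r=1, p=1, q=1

Substituting: ((NOT 1 XOR 1) XOR 1)
= 0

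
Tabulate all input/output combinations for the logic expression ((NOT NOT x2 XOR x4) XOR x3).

x4 | x3 | x2 | Output
---------------------
0 | 0 | 0 | 0
0 | 0 | 1 | 1
0 | 1 | 0 | 1
0 | 1 | 1 | 0
1 | 0 | 0 | 1
1 | 0 | 1 | 0
1 | 1 | 0 | 0
1 | 1 | 1 | 1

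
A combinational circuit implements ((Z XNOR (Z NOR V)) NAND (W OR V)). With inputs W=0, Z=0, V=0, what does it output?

Substituting: ((0 XNOR (0 NOR 0)) NAND (0 OR 0))
= 1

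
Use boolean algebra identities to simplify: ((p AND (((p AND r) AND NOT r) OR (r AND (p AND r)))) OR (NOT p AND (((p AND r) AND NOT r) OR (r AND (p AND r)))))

By distribution ((E AND v) OR (E AND NOT v) = E) then distribution ((E AND v) OR (E AND NOT v) = E):
= (p AND r)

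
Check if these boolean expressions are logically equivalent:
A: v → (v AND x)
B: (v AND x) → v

No, Converse is not equivalent to original (counterexample: x=0, v=1)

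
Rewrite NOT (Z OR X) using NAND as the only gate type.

(((Z NAND Z) NAND (X NAND X)) NAND ((Z NAND Z) NAND (X NAND X)))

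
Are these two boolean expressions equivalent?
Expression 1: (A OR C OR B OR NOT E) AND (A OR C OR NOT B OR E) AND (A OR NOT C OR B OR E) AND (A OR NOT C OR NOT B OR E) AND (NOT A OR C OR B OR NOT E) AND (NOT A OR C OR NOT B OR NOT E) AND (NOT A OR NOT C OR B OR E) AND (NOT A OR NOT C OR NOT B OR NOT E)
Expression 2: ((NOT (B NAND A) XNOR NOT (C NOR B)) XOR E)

Yes, they are equivalent — the two output columns agree on all 16 assignments:
A | C | B | E | Expression 1 | Expression 2
-------------------------------------------
0 | 0 | 0 | 0 | 1 | 1
0 | 0 | 0 | 1 | 0 | 0
0 | 0 | 1 | 0 | 0 | 0
0 | 0 | 1 | 1 | 1 | 1
0 | 1 | 0 | 0 | 0 | 0
0 | 1 | 0 | 1 | 1 | 1
0 | 1 | 1 | 0 | 0 | 0
0 | 1 | 1 | 1 | 1 | 1
1 | 0 | 0 | 0 | 1 | 1
1 | 0 | 0 | 1 | 0 | 0
1 | 0 | 1 | 0 | 1 | 1
1 | 0 | 1 | 1 | 0 | 0
1 | 1 | 0 | 0 | 0 | 0
1 | 1 | 0 | 1 | 1 | 1
1 | 1 | 1 | 0 | 1 | 1
1 | 1 | 1 | 1 | 0 | 0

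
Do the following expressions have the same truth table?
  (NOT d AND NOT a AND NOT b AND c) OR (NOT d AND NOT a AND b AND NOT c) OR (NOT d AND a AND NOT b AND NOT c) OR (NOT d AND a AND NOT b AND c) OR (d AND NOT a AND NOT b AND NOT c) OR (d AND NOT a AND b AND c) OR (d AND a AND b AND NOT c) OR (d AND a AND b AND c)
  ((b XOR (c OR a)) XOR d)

Yes, they are equivalent — the two output columns agree on all 16 assignments:
d | a | b | c | Expression 1 | Expression 2
-------------------------------------------
0 | 0 | 0 | 0 | 0 | 0
0 | 0 | 0 | 1 | 1 | 1
0 | 0 | 1 | 0 | 1 | 1
0 | 0 | 1 | 1 | 0 | 0
0 | 1 | 0 | 0 | 1 | 1
0 | 1 | 0 | 1 | 1 | 1
0 | 1 | 1 | 0 | 0 | 0
0 | 1 | 1 | 1 | 0 | 0
1 | 0 | 0 | 0 | 1 | 1
1 | 0 | 0 | 1 | 0 | 0
1 | 0 | 1 | 0 | 0 | 0
1 | 0 | 1 | 1 | 1 | 1
1 | 1 | 0 | 0 | 0 | 0
1 | 1 | 0 | 1 | 0 | 0
1 | 1 | 1 | 0 | 1 | 1
1 | 1 | 1 | 1 | 1 | 1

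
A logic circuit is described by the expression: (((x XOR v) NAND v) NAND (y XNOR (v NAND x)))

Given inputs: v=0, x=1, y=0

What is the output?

Substituting: (((1 XOR 0) NAND 0) NAND (0 XNOR (0 NAND 1)))
= 1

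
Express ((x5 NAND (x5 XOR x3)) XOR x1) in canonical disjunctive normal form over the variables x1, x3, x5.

(NOT x1 AND NOT x3 AND NOT x5) OR (NOT x1 AND x3 AND NOT x5) OR (NOT x1 AND x3 AND x5) OR (x1 AND NOT x3 AND x5)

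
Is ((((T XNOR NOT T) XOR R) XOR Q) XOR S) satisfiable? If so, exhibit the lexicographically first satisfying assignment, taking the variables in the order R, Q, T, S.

R=0, Q=0, T=0, S=1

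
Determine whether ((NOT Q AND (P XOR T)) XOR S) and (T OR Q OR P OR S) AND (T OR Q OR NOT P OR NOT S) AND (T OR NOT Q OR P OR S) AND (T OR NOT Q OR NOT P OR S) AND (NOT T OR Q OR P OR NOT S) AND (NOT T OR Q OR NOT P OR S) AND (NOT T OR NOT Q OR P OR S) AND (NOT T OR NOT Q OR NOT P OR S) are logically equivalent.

Yes, they are equivalent — the two output columns agree on all 16 assignments:
T | Q | P | S | Expression 1 | Expression 2
-------------------------------------------
0 | 0 | 0 | 0 | 0 | 0
0 | 0 | 0 | 1 | 1 | 1
0 | 0 | 1 | 0 | 1 | 1
0 | 0 | 1 | 1 | 0 | 0
0 | 1 | 0 | 0 | 0 | 0
0 | 1 | 0 | 1 | 1 | 1
0 | 1 | 1 | 0 | 0 | 0
0 | 1 | 1 | 1 | 1 | 1
1 | 0 | 0 | 0 | 1 | 1
1 | 0 | 0 | 1 | 0 | 0
1 | 0 | 1 | 0 | 0 | 0
1 | 0 | 1 | 1 | 1 | 1
1 | 1 | 0 | 0 | 0 | 0
1 | 1 | 0 | 1 | 1 | 1
1 | 1 | 1 | 0 | 0 | 0
1 | 1 | 1 | 1 | 1 | 1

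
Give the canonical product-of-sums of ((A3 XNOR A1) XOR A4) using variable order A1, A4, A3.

ΠM(1, 2, 4, 7) = (A1 OR A4 OR NOT A3) AND (A1 OR NOT A4 OR A3) AND (NOT A1 OR A4 OR A3) AND (NOT A1 OR NOT A4 OR NOT A3)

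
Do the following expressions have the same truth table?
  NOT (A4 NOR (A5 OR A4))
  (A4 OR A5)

Yes, they are equivalent — the two output columns agree on all 4 assignments:
A4 | A5 | Expression 1 | Expression 2
-------------------------------------
0 | 0 | 0 | 0
0 | 1 | 1 | 1
1 | 0 | 1 | 1
1 | 1 | 1 | 1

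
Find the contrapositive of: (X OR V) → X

Contrapositive: NOT X → NOT (X OR V)
Note: A statement and its contrapositive are logically equivalent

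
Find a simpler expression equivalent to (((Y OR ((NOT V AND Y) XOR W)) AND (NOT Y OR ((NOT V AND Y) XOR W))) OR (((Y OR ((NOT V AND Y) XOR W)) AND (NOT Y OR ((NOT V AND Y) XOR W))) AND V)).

By absorption (E OR (E AND v) = E) then distribution ((E OR v) AND (E OR NOT v) = E):
= ((NOT V AND Y) XOR W)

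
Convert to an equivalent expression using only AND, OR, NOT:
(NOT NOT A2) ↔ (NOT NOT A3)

((NOT NOT A2) AND (NOT NOT A3)) OR (NOT A2 AND NOT A3)
(Biconditional = both true or both false)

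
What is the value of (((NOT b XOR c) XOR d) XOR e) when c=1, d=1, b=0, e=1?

Substituting: (((NOT 0 XOR 1) XOR 1) XOR 1)
= 0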